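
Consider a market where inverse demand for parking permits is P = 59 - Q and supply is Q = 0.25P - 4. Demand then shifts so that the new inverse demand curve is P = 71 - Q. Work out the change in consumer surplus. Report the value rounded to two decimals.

23.52

Rewriting supply in inverse form: P = 16 + 4Q.
Initial equilibrium: Q_0 = 8.6, P_0 = 50.4; CS_0 = (1/2)(8.6)(8.6) = 36.98, PS_0 = (1/2)(8.6)(34.4) = 147.92.
New equilibrium: 71 - Q = 16 + 4Q gives Q_1 = 11, P_1 = 60; CS_1 = 60.5, PS_1 = 242.
Change in consumer surplus = 60.5 - 36.98 = 23.52.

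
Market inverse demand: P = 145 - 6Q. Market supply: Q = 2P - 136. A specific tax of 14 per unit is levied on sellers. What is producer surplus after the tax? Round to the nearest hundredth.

23.49

Rewriting supply in inverse form: P = 68 + 0.5Q.
Without the tax, 145 - 6Q = 68 + 0.5Q so Q* = 11.8462 and P* = 73.9231.
With the tax, sellers need 14 more per unit: 145 - 6Q = 68 + 0.5Q + 14, so Q_t = 9.6923. Buyers pay P_b = 86.8462; sellers receive P_s = P_b - 14 = 72.8462.
Producer surplus is the triangle above supply below P_s: (1/2)(9.6923)(72.8462 - 68) = 23.4852.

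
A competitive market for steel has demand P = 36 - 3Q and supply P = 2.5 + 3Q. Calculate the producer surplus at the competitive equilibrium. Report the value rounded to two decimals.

46.76

Setting demand equal to supply, 33.5 = 6Q, so Q* = 5.5833 and P* = 19.25.
Producer surplus is the triangle above supply below P*: (1/2)(5.5833)(19.25 - 2.5) = (1/2)(5.5833)(16.75) = 46.7604.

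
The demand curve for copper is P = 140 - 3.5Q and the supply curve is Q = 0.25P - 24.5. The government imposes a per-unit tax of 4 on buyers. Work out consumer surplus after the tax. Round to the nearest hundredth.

Rewriting supply in inverse form: P = 98 + 4Q.
Pre-tax equilibrium: 140 - 3.5Q = 98 + 4Q gives Q* = 5.6, P* = 120.4.
A tax on buyers shifts demand down by 4: (140 - 4) - 3.5Q = 98 + 4Q, so Q_t = 5.0667. Buyers pay P_b = 122.2667; sellers receive P_s = P_b - 4 = 118.2667.
Consumer surplus is the triangle under demand above P_b: (1/2)(5.0667)(140 - 122.2667) = 44.9244.

44.92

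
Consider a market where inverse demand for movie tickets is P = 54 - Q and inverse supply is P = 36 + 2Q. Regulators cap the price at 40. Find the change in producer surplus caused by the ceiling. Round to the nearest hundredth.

Free-market equilibrium: 54 - Q = 36 + 2Q gives Q* = 6, P* = 48.
At P = 40, sellers supply (40 - 36)/2 = 2 while buyers want more, so the quantity traded is 2 at price 40.
PS goes from (1/2)(6)(12) = 36 to 4 (computed as (40 - 36)(2) - (1/2)(2)(2)^2), a change of -32.

-32.00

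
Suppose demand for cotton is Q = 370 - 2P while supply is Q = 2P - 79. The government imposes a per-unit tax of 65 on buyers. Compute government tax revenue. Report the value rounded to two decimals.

5232.50

Rewriting demand in inverse form: P = 185 - 0.5Q.
Rewriting supply in inverse form: P = 39.5 + 0.5Q.
Pre-tax equilibrium: 185 - 0.5Q = 39.5 + 0.5Q gives Q* = 145.5, P* = 112.25.
A tax on buyers shifts demand down by 65: (185 - 65) - 0.5Q = 39.5 + 0.5Q, so Q_t = 80.5. Buyers pay P_b = 144.75; sellers receive P_s = P_b - 65 = 79.75.
Tax revenue = t x Q_t = 65 x 80.5 = 5232.5.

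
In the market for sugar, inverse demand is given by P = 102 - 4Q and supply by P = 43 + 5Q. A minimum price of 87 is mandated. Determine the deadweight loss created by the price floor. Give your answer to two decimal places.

Free-market equilibrium: 102 - 4Q = 43 + 5Q gives Q* = 6.5556, P* = 75.7778.
At the floor price 87, quantity demanded is (102 - 87)/4 = 3.75; demand is the short side, so Q = 3.75 trades at P = 87.
At Q = 3.75 the demand price is 87 and the supply price is 61.75. Deadweight loss is the triangle between the curves from 3.75 to 6.5556: (1/2)(87 - 61.75)(6.5556 - 3.75) = 35.4201.

35.42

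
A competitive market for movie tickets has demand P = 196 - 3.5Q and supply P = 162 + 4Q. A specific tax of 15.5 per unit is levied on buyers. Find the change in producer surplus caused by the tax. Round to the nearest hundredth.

-28.93

Pre-tax equilibrium: 196 - 3.5Q = 162 + 4Q gives Q* = 4.5333, P* = 180.1333.
With the tax, buyers' net willingness to pay falls by 15.5: (196 - 15.5) - 3.5Q = 162 + 4Q, so Q_t = 2.4667. Buyers pay P_b = 187.3667; sellers receive P_s = P_b - 15.5 = 171.8667.
PS falls from (1/2)(4.5333)(18.1333) = 41.1022 to (1/2)(2.4667)(9.8667) = 12.1689, a change of -28.9333.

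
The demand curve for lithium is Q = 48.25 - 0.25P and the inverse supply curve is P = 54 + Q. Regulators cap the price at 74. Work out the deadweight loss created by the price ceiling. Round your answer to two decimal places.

Rewriting demand in inverse form: P = 193 - 4Q.
Without the control, 193 - 4Q = 54 + Q so Q* = 27.8 and P* = 81.8.
At the ceiling price 74, quantity supplied is (74 - 54)/1 = 20; supply is the short side, so Q = 20 trades at P = 74.
At Q = 20 the demand price is 113 and the supply price is 74. Deadweight loss is the triangle between the curves from 20 to 27.8: (1/2)(113 - 74)(27.8 - 20) = 152.1.

152.10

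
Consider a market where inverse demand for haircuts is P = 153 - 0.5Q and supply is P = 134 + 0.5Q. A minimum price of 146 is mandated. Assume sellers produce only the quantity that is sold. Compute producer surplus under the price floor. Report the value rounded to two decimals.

Without the control, 153 - 0.5Q = 134 + 0.5Q so Q* = 19 and P* = 143.5.
At the floor price 146, quantity demanded is (153 - 146)/0.5 = 14; demand is the short side, so Q = 14 trades at P = 146.
The supply price at Q = 14 is 141. PS is the trapezoid between 146 and supply over [0, 14]: (1/2)[(146 - 134) + (146 - 141)](14) = 119.

119.00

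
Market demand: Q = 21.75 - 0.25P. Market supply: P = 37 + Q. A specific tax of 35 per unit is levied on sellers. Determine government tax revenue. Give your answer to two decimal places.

105.00

Rewriting demand in inverse form: P = 87 - 4Q.
Pre-tax equilibrium: 87 - 4Q = 37 + Q gives Q* = 10, P* = 47.
With the tax, sellers need 35 more per unit: 87 - 4Q = 37 + Q + 35, so Q_t = 3. Buyers pay P_b = 75; sellers receive P_s = P_b - 35 = 40.
Revenue is the tax times quantity traded: 35 x 3 = 105.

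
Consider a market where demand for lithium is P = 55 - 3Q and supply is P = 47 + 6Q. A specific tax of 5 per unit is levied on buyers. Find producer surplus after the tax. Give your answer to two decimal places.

Without the tax, 55 - 3Q = 47 + 6Q so Q* = 0.8889 and P* = 52.3333.
A tax on buyers shifts demand down by 5: (55 - 5) - 3Q = 47 + 6Q, so Q_t = 0.3333. Buyers pay P_b = 54; sellers receive P_s = P_b - 5 = 49.
Producer surplus is the triangle above supply below P_s: (1/2)(0.3333)(49 - 47) = 0.3333.

0.33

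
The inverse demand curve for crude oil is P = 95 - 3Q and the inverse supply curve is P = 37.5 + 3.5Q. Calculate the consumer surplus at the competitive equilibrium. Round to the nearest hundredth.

117.38

Setting demand equal to supply, 57.5 = 6.5Q, so Q* = 8.8462 and P* = 68.4615.
Consumer surplus is the triangle under demand above P*: (1/2)(8.8462)(95 - 68.4615) = (1/2)(8.8462)(26.5385) = 117.3817.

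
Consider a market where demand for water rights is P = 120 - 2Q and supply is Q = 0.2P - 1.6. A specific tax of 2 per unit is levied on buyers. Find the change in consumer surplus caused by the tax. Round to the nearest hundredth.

Rewriting supply in inverse form: P = 8 + 5Q.
Without the tax, 120 - 2Q = 8 + 5Q so Q* = 16 and P* = 88.
A tax on buyers shifts demand down by 2: (120 - 2) - 2Q = 8 + 5Q, so Q_t = 15.7143. Buyers pay P_b = 88.5714; sellers receive P_s = P_b - 2 = 86.5714.
CS falls from (1/2)(16)(32) = 256 to (1/2)(15.7143)(31.4286) = 246.9388, a change of -9.0612.

-9.06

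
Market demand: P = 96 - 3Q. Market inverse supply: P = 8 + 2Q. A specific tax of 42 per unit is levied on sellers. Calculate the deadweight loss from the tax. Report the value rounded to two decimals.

Pre-tax equilibrium: 96 - 3Q = 8 + 2Q gives Q* = 17.6, P* = 43.2.
With the tax, sellers need 42 more per unit: 96 - 3Q = 8 + 2Q + 42, so Q_t = 9.2. Buyers pay P_b = 68.4; sellers receive P_s = P_b - 42 = 26.4.
Deadweight loss is the triangle between the curves from Q_t to Q*: (1/2)(17.6 - 9.2)(42) = 176.4.

176.40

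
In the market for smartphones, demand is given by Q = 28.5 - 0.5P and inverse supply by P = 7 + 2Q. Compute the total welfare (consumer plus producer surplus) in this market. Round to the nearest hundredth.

312.50

Rewriting demand in inverse form: P = 57 - 2Q.
Setting demand equal to supply, 50 = 4Q, so Q* = 12.5 and P* = 32.
CS = (1/2)(12.5)(25) = 156.25 and PS = (1/2)(12.5)(25) = 156.25, so total surplus = 312.5.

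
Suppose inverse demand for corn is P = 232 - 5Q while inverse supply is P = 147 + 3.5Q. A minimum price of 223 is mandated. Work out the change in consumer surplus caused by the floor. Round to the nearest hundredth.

Free-market equilibrium: 232 - 5Q = 147 + 3.5Q gives Q* = 10, P* = 182.
At P = 223, buyers demand (232 - 223)/5 = 1.8 while sellers would supply more, so the quantity traded is 1.8 at price 223.
CS goes from (1/2)(10)(50) = 250 to 8.1 (computed as (232 - 223)(1.8) - (1/2)(5)(1.8)^2), a change of -241.9.

-241.90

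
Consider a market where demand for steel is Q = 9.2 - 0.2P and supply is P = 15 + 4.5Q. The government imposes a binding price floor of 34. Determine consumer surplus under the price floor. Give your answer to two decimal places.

14.40

Rewriting demand in inverse form: P = 46 - 5Q.
Without the control, 46 - 5Q = 15 + 4.5Q so Q* = 3.2632 and P* = 29.6842.
At P = 34, buyers demand (46 - 34)/5 = 2.4 while sellers would supply more, so the quantity traded is 2.4 at price 34.
CS is the triangle under demand above 34: (1/2)(2.4)(46 - 34) = 14.4.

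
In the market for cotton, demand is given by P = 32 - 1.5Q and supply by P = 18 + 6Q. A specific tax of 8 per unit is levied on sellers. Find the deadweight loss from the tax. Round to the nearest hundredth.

Without the tax, 32 - 1.5Q = 18 + 6Q so Q* = 1.8667 and P* = 29.2.
With the tax, sellers need 8 more per unit: 32 - 1.5Q = 18 + 6Q + 8, so Q_t = 0.8. Buyers pay P_b = 30.8; sellers receive P_s = P_b - 8 = 22.8.
Deadweight loss is the triangle between the curves from Q_t to Q*: (1/2)(1.8667 - 0.8)(8) = 4.2667.

4.27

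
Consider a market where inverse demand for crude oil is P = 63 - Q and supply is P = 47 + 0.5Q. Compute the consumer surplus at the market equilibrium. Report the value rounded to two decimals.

Equilibrium: 63 - Q = 47 + 0.5Q, so Q* = 10.6667 and P* = 52.3333.
Consumer surplus is the triangle under demand above P*: (1/2)(10.6667)(63 - 52.3333) = (1/2)(10.6667)(10.6667) = 56.8889.

56.89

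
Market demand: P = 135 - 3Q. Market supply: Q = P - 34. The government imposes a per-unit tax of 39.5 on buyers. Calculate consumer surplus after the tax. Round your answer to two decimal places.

354.59

Rewriting supply in inverse form: P = 34 + Q.
Without the tax, 135 - 3Q = 34 + Q so Q* = 25.25 and P* = 59.25.
A tax on buyers shifts demand down by 39.5: (135 - 39.5) - 3Q = 34 + Q, so Q_t = 15.375. Buyers pay P_b = 88.875; sellers receive P_s = P_b - 39.5 = 49.375.
Consumer surplus is the triangle under demand above P_b: (1/2)(15.375)(135 - 88.875) = 354.5859.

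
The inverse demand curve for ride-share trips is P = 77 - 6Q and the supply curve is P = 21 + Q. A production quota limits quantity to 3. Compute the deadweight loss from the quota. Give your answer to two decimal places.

87.50

Without the quota, 77 - 6Q = 21 + Q gives Q* = 8.
At Q = 3 the demand price is 77 - 6(3) = 59 and the supply price is 21 + (3) = 24.
DWL = (1/2)(gap between curves at 3) x (Q* - 3) = (1/2)(35)(5) = 87.5.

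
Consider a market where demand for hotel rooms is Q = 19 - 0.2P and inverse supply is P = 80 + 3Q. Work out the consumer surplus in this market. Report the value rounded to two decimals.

Rewriting demand in inverse form: P = 95 - 5Q.
Equilibrium: 95 - 5Q = 80 + 3Q, so Q* = 1.875 and P* = 85.625.
CS is the area between the demand curve and P* from 0 to Q*: (1/2)(1.875)(9.375) = 8.7891.

8.79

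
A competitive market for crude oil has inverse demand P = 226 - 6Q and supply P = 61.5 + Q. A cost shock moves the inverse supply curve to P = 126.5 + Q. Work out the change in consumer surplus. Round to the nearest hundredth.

-1050.61

Initial equilibrium: Q_0 = 23.5, P_0 = 85; CS_0 = (1/2)(23.5)(141) = 1656.75, PS_0 = (1/2)(23.5)(23.5) = 276.125.
New equilibrium: 226 - 6Q = 126.5 + Q gives Q_1 = 14.2143, P_1 = 140.7143; CS_1 = 606.1378, PS_1 = 101.023.
Change in consumer surplus = 606.1378 - 1656.75 = -1050.6122.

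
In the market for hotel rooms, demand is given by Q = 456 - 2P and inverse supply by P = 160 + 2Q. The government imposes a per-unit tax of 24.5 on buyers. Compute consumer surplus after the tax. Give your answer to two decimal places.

Rewriting demand in inverse form: P = 228 - 0.5Q.
Without the tax, 228 - 0.5Q = 160 + 2Q so Q* = 27.2 and P* = 214.4.
A tax on buyers shifts demand down by 24.5: (228 - 24.5) - 0.5Q = 160 + 2Q, so Q_t = 17.4. Buyers pay P_b = 219.3; sellers receive P_s = P_b - 24.5 = 194.8.
Consumer surplus is the triangle under demand above P_b: (1/2)(17.4)(228 - 219.3) = 75.69.

75.69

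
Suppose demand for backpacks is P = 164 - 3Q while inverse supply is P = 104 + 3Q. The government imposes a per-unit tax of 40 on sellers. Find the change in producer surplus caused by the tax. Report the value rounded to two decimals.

-133.33

Pre-tax equilibrium: 164 - 3Q = 104 + 3Q gives Q* = 10, P* = 134.
With the tax, sellers need 40 more per unit: 164 - 3Q = 104 + 3Q + 40, so Q_t = 3.3333. Buyers pay P_b = 154; sellers receive P_s = P_b - 40 = 114.
Producers lose the trapezoid between P_s and P* out to Q_t plus the triangle from Q_t to Q*: change in PS = 16.6667 - 150 = -133.3333.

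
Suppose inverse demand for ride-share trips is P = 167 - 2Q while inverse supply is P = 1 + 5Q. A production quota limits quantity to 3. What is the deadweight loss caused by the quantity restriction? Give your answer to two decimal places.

1501.79

Unrestricted equilibrium: Q* = (167 - 1)/(2 + 5) = 23.7143.
At Q = 3 the demand price is 167 - 2(3) = 161 and the supply price is 1 + 5(3) = 16.
DWL = (1/2)(gap between curves at 3) x (Q* - 3) = (1/2)(145)(20.7143) = 1501.7857.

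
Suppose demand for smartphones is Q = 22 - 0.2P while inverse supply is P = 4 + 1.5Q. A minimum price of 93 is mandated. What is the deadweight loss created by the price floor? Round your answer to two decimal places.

541.48

Rewriting demand in inverse form: P = 110 - 5Q.
Without the control, 110 - 5Q = 4 + 1.5Q so Q* = 16.3077 and P* = 28.4615.
At the floor price 93, quantity demanded is (110 - 93)/5 = 3.4; demand is the short side, so Q = 3.4 trades at P = 93.
The lost-trades triangle has base Q* - 3.4 = 12.9077 and height equal to the gap between the curves at Q = 3.4, which is 93 - 9.1 = 83.9. DWL = (1/2)(12.9077)(83.9) = 541.4777.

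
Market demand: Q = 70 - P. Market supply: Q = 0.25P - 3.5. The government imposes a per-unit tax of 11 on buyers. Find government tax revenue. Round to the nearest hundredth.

Rewriting demand in inverse form: P = 70 - Q.
Rewriting supply in inverse form: P = 14 + 4Q.
Pre-tax equilibrium: 70 - Q = 14 + 4Q gives Q* = 11.2, P* = 58.8.
A tax on buyers shifts demand down by 11: (70 - 11) - Q = 14 + 4Q, so Q_t = 9. Buyers pay P_b = 61; sellers receive P_s = P_b - 11 = 50.
Revenue is the tax times quantity traded: 11 x 9 = 99.

99.00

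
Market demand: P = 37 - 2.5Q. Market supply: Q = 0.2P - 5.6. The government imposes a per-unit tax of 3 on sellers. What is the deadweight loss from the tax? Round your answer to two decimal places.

0.60

Rewriting supply in inverse form: P = 28 + 5Q.
Pre-tax equilibrium: 37 - 2.5Q = 28 + 5Q gives Q* = 1.2, P* = 34.
With the tax, sellers need 3 more per unit: 37 - 2.5Q = 28 + 5Q + 3, so Q_t = 0.8. Buyers pay P_b = 35; sellers receive P_s = P_b - 3 = 32.
Deadweight loss is the triangle between the curves from Q_t to Q*: (1/2)(1.2 - 0.8)(3) = 0.6.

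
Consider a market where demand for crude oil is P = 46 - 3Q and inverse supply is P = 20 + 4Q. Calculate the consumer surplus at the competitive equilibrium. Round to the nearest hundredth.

20.69

Setting demand equal to supply, 26 = 7Q, so Q* = 3.7143 and P* = 34.8571.
CS is the area between the demand curve and P* from 0 to Q*: (1/2)(3.7143)(11.1429) = 20.6939.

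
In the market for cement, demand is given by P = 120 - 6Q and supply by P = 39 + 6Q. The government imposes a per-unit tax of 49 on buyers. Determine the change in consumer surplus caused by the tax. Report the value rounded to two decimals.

-115.35

Pre-tax equilibrium: 120 - 6Q = 39 + 6Q gives Q* = 6.75, P* = 79.5.
With the tax, buyers' net willingness to pay falls by 49: (120 - 49) - 6Q = 39 + 6Q, so Q_t = 2.6667. Buyers pay P_b = 104; sellers receive P_s = P_b - 49 = 55.
Consumers lose the trapezoid between P* and P_b out to Q_t plus the triangle from Q_t to Q*: change in CS = 21.3333 - 136.6875 = -115.3542.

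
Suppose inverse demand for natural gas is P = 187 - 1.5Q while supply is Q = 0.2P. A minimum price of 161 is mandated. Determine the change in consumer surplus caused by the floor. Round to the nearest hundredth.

Rewriting supply in inverse form: P = 5Q.
Free-market equilibrium: 187 - 1.5Q = 5Q gives Q* = 28.7692, P* = 143.8462.
At P = 161, buyers demand (187 - 161)/1.5 = 17.3333 while sellers would supply more, so the quantity traded is 17.3333 at price 161.
CS goes from (1/2)(28.7692)(43.1538) = 620.7515 to 225.3333 (computed as (187 - 161)(17.3333) - (1/2)(1.5)(17.3333)^2), a change of -395.4181.

-395.42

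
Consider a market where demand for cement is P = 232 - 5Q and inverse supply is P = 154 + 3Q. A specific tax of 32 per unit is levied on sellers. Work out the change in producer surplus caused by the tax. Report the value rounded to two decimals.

Pre-tax equilibrium: 232 - 5Q = 154 + 3Q gives Q* = 9.75, P* = 183.25.
A tax on sellers shifts supply up by 32: 232 - 5Q = 154 + 3Q + 32, so Q_t = 5.75. Buyers pay P_b = 203.25; sellers receive P_s = P_b - 32 = 171.25.
Producers lose the trapezoid between P_s and P* out to Q_t plus the triangle from Q_t to Q*: change in PS = 49.5938 - 142.5938 = -93.

-93.00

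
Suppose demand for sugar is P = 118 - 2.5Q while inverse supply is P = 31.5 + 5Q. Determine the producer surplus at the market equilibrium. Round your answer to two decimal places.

Equilibrium: 118 - 2.5Q = 31.5 + 5Q, so Q* = 11.5333 and P* = 89.1667.
The supply curve's price intercept is 31.5, so PS = (1/2)(Q*)(P* - 31.5) = (1/2)(11.5333)(57.6667) = 332.5444.

332.54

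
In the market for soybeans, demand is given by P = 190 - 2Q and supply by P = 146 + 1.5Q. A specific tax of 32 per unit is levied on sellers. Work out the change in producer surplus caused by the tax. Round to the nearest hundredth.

Without the tax, 190 - 2Q = 146 + 1.5Q so Q* = 12.5714 and P* = 164.8571.
With the tax, sellers need 32 more per unit: 190 - 2Q = 146 + 1.5Q + 32, so Q_t = 3.4286. Buyers pay P_b = 183.1429; sellers receive P_s = P_b - 32 = 151.1429.
Producers lose the trapezoid between P_s and P* out to Q_t plus the triangle from Q_t to Q*: change in PS = 8.8163 - 118.5306 = -109.7143.

-109.71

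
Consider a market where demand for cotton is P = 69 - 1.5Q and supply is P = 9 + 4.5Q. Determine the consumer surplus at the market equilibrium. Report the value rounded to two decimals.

75.00

Set 69 - 1.5Q = 9 + 4.5Q, which gives 60 = 6Q, so Q* = 10 and P* = 69 - 1.5(10) = 54.
Consumer surplus is the triangle under demand above P*: (1/2)(10)(69 - 54) = (1/2)(10)(15) = 75.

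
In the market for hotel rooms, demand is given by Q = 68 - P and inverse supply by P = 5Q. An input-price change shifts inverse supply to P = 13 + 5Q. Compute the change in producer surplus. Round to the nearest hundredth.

-111.04

Rewriting demand in inverse form: P = 68 - Q.
Initial equilibrium: Q_0 = 11.3333, P_0 = 56.6667; CS_0 = (1/2)(11.3333)(11.3333) = 64.2222, PS_0 = (1/2)(11.3333)(56.6667) = 321.1111.
New equilibrium: 68 - Q = 13 + 5Q gives Q_1 = 9.1667, P_1 = 58.8333; CS_1 = 42.0139, PS_1 = 210.0694.
Change in producer surplus = 210.0694 - 321.1111 = -111.0417.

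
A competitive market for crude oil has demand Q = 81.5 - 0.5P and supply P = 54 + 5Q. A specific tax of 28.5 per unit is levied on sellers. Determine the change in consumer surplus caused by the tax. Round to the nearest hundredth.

-110.22

Rewriting demand in inverse form: P = 163 - 2Q.
Without the tax, 163 - 2Q = 54 + 5Q so Q* = 15.5714 and P* = 131.8571.
With the tax, sellers need 28.5 more per unit: 163 - 2Q = 54 + 5Q + 28.5, so Q_t = 11.5. Buyers pay P_b = 140; sellers receive P_s = P_b - 28.5 = 111.5.
CS falls from (1/2)(15.5714)(31.1429) = 242.4694 to (1/2)(11.5)(23) = 132.25, a change of -110.2194.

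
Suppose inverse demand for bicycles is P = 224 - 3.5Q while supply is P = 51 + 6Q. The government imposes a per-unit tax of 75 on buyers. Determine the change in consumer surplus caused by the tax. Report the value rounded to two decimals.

-394.11

Without the tax, 224 - 3.5Q = 51 + 6Q so Q* = 18.2105 and P* = 160.2632.
With the tax, buyers' net willingness to pay falls by 75: (224 - 75) - 3.5Q = 51 + 6Q, so Q_t = 10.3158. Buyers pay P_b = 187.8947; sellers receive P_s = P_b - 75 = 112.8947.
CS falls from (1/2)(18.2105)(63.7368) = 580.3407 to (1/2)(10.3158)(36.1053) = 186.2271, a change of -394.1136.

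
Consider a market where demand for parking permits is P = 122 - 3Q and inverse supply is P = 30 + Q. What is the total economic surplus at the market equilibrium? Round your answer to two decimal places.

1058.00

Equilibrium: 122 - 3Q = 30 + Q, so Q* = 23 and P* = 53.
Total surplus is the full triangle between the curves from 0 to Q*: (1/2)(23)(122 - 30) = 1058.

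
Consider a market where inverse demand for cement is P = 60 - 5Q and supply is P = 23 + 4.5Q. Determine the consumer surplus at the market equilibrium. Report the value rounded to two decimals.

Set 60 - 5Q = 23 + 4.5Q, which gives 37 = 9.5Q, so Q* = 3.8947 and P* = 60 - 5(3.8947) = 40.5263.
Consumer surplus is the triangle under demand above P*: (1/2)(3.8947)(60 - 40.5263) = (1/2)(3.8947)(19.4737) = 37.9224.

37.92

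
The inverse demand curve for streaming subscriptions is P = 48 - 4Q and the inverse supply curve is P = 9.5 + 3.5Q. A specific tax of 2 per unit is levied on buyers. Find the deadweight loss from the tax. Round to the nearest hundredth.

0.27

Without the tax, 48 - 4Q = 9.5 + 3.5Q so Q* = 5.1333 and P* = 27.4667.
A tax on buyers shifts demand down by 2: (48 - 2) - 4Q = 9.5 + 3.5Q, so Q_t = 4.8667. Buyers pay P_b = 28.5333; sellers receive P_s = P_b - 2 = 26.5333.
Deadweight loss is the triangle between the curves from Q_t to Q*: (1/2)(5.1333 - 4.8667)(2) = 0.2667.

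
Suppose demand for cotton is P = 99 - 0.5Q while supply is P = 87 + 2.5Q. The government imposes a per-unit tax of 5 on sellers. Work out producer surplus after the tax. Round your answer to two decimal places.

6.81

Without the tax, 99 - 0.5Q = 87 + 2.5Q so Q* = 4 and P* = 97.
With the tax, sellers need 5 more per unit: 99 - 0.5Q = 87 + 2.5Q + 5, so Q_t = 2.3333. Buyers pay P_b = 97.8333; sellers receive P_s = P_b - 5 = 92.8333.
PS = (1/2)(Q_t)(P_s - 87) = (1/2)(2.3333)(5.8333) = 6.8056.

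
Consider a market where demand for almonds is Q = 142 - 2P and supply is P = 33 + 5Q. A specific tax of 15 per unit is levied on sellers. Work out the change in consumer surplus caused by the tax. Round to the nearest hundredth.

-7.56

Rewriting demand in inverse form: P = 71 - 0.5Q.
Pre-tax equilibrium: 71 - 0.5Q = 33 + 5Q gives Q* = 6.9091, P* = 67.5455.
With the tax, sellers need 15 more per unit: 71 - 0.5Q = 33 + 5Q + 15, so Q_t = 4.1818. Buyers pay P_b = 68.9091; sellers receive P_s = P_b - 15 = 53.9091.
CS falls from (1/2)(6.9091)(3.4545) = 11.9339 to (1/2)(4.1818)(2.0909) = 4.3719, a change of -7.562.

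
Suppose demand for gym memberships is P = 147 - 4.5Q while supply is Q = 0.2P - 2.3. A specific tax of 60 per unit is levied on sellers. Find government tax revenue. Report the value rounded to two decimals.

Rewriting supply in inverse form: P = 11.5 + 5Q.
Pre-tax equilibrium: 147 - 4.5Q = 11.5 + 5Q gives Q* = 14.2632, P* = 82.8158.
With the tax, sellers need 60 more per unit: 147 - 4.5Q = 11.5 + 5Q + 60, so Q_t = 7.9474. Buyers pay P_b = 111.2368; sellers receive P_s = P_b - 60 = 51.2368.
Tax revenue = t x Q_t = 60 x 7.9474 = 476.8421.

476.84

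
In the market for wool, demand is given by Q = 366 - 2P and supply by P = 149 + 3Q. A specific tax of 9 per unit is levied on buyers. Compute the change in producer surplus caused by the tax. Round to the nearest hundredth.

-65.02

Rewriting demand in inverse form: P = 183 - 0.5Q.
Pre-tax equilibrium: 183 - 0.5Q = 149 + 3Q gives Q* = 9.7143, P* = 178.1429.
A tax on buyers shifts demand down by 9: (183 - 9) - 0.5Q = 149 + 3Q, so Q_t = 7.1429. Buyers pay P_b = 179.4286; sellers receive P_s = P_b - 9 = 170.4286.
Producers lose the trapezoid between P_s and P* out to Q_t plus the triangle from Q_t to Q*: change in PS = 76.5306 - 141.551 = -65.0204.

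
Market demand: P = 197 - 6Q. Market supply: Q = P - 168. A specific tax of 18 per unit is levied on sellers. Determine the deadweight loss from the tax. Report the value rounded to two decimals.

Rewriting supply in inverse form: P = 168 + Q.
Without the tax, 197 - 6Q = 168 + Q so Q* = 4.1429 and P* = 172.1429.
A tax on sellers shifts supply up by 18: 197 - 6Q = 168 + Q + 18, so Q_t = 1.5714. Buyers pay P_b = 187.5714; sellers receive P_s = P_b - 18 = 169.5714.
Deadweight loss is the triangle between the curves from Q_t to Q*: (1/2)(4.1429 - 1.5714)(18) = 23.1429.

23.14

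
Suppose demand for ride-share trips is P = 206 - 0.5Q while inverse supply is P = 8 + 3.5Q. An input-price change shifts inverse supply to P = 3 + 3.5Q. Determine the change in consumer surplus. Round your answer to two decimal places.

31.33

Initial equilibrium: Q_0 = 49.5, P_0 = 181.25; CS_0 = (1/2)(49.5)(24.75) = 612.5625, PS_0 = (1/2)(49.5)(173.25) = 4287.9375.
New equilibrium: 206 - 0.5Q = 3 + 3.5Q gives Q_1 = 50.75, P_1 = 180.625; CS_1 = 643.8906, PS_1 = 4507.2344.
Change in consumer surplus = 643.8906 - 612.5625 = 31.3281.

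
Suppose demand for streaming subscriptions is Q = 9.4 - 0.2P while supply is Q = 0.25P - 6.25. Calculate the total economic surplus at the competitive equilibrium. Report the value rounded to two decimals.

26.89

Rewriting demand in inverse form: P = 47 - 5Q.
Rewriting supply in inverse form: P = 25 + 4Q.
Equilibrium: 47 - 5Q = 25 + 4Q, so Q* = 2.4444 and P* = 34.7778.
CS = (1/2)(2.4444)(12.2222) = 14.9383 and PS = (1/2)(2.4444)(9.7778) = 11.9506, so total surplus = 26.8889.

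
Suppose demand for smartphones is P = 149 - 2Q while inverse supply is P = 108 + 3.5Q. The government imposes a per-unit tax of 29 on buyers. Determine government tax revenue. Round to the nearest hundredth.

63.27

Pre-tax equilibrium: 149 - 2Q = 108 + 3.5Q gives Q* = 7.4545, P* = 134.0909.
A tax on buyers shifts demand down by 29: (149 - 29) - 2Q = 108 + 3.5Q, so Q_t = 2.1818. Buyers pay P_b = 144.6364; sellers receive P_s = P_b - 29 = 115.6364.
Revenue is the tax times quantity traded: 29 x 2.1818 = 63.2727.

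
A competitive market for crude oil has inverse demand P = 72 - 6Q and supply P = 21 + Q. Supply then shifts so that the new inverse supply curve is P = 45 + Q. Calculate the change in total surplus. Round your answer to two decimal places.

Initial equilibrium: Q_0 = 7.2857, P_0 = 28.2857; CS_0 = (1/2)(7.2857)(43.7143) = 159.2449, PS_0 = (1/2)(7.2857)(7.2857) = 26.5408.
New equilibrium: 72 - 6Q = 45 + Q gives Q_1 = 3.8571, P_1 = 48.8571; CS_1 = 44.6327, PS_1 = 7.4388.
Change in total surplus = (44.6327 + 7.4388) - (159.2449 + 26.5408) = -133.7143.

-133.71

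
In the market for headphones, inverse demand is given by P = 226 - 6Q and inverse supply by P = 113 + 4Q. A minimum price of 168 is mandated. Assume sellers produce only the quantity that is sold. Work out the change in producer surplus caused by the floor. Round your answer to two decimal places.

89.40

Free-market equilibrium: 226 - 6Q = 113 + 4Q gives Q* = 11.3, P* = 158.2.
At the floor price 168, quantity demanded is (226 - 168)/6 = 9.6667; demand is the short side, so Q = 9.6667 trades at P = 168.
PS goes from (1/2)(11.3)(45.2) = 255.38 to 344.7778 (computed as (168 - 113)(9.6667) - (1/2)(4)(9.6667)^2), a change of 89.3978.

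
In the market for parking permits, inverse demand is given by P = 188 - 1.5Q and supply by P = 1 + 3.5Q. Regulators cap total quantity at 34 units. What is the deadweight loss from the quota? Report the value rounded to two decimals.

Unrestricted equilibrium: Q* = (188 - 1)/(1.5 + 3.5) = 37.4.
At Q = 34 the demand price is 188 - 1.5(34) = 137 and the supply price is 1 + 3.5(34) = 120.
DWL = (1/2)(gap between curves at 34) x (Q* - 34) = (1/2)(17)(3.4) = 28.9.

28.90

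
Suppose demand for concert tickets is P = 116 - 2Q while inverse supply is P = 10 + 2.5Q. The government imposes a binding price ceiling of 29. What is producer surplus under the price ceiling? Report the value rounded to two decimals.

72.20

Without the control, 116 - 2Q = 10 + 2.5Q so Q* = 23.5556 and P* = 68.8889.
At the ceiling price 29, quantity supplied is (29 - 10)/2.5 = 7.6; supply is the short side, so Q = 7.6 trades at P = 29.
PS is the triangle above supply below 29: (1/2)(7.6)(29 - 10) = 72.2.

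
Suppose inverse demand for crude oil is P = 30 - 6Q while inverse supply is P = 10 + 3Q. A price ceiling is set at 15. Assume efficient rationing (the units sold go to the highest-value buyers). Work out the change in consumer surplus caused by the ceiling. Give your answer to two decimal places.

Without the control, 30 - 6Q = 10 + 3Q so Q* = 2.2222 and P* = 16.6667.
At P = 15, sellers supply (15 - 10)/3 = 1.6667 while buyers want more, so the quantity traded is 1.6667 at price 15.
CS goes from (1/2)(2.2222)(13.3333) = 14.8148 to 16.6667 (computed as (30 - 15)(1.6667) - (1/2)(6)(1.6667)^2), a change of 1.8519.

1.85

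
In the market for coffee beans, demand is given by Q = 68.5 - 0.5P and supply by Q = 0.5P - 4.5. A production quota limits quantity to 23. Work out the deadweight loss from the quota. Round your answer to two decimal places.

Rewriting demand in inverse form: P = 137 - 2Q.
Rewriting supply in inverse form: P = 9 + 2Q.
Unrestricted equilibrium: Q* = (137 - 9)/(2 + 2) = 32.
At Q = 23 the demand price is 137 - 2(23) = 91 and the supply price is 9 + 2(23) = 55.
Deadweight loss is the triangle between the curves from 23 to 32: (1/2)(91 - 55)(32 - 23) = 162.

162.00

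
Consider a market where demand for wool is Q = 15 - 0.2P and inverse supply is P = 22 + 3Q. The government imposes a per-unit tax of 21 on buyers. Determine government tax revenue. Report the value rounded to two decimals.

84.00

Rewriting demand in inverse form: P = 75 - 5Q.
Pre-tax equilibrium: 75 - 5Q = 22 + 3Q gives Q* = 6.625, P* = 41.875.
A tax on buyers shifts demand down by 21: (75 - 21) - 5Q = 22 + 3Q, so Q_t = 4. Buyers pay P_b = 55; sellers receive P_s = P_b - 21 = 34.
Revenue is the tax times quantity traded: 21 x 4 = 84.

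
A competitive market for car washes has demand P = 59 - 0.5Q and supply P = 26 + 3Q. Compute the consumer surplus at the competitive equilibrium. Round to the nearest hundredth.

22.22

Equilibrium: 59 - 0.5Q = 26 + 3Q, so Q* = 9.4286 and P* = 54.2857.
Consumer surplus is the triangle under demand above P*: (1/2)(9.4286)(59 - 54.2857) = (1/2)(9.4286)(4.7143) = 22.2245.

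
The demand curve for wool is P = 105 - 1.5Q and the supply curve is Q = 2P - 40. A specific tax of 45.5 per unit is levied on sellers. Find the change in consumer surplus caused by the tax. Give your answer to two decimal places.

Rewriting supply in inverse form: P = 20 + 0.5Q.
Pre-tax equilibrium: 105 - 1.5Q = 20 + 0.5Q gives Q* = 42.5, P* = 41.25.
A tax on sellers shifts supply up by 45.5: 105 - 1.5Q = 20 + 0.5Q + 45.5, so Q_t = 19.75. Buyers pay P_b = 75.375; sellers receive P_s = P_b - 45.5 = 29.875.
CS falls from (1/2)(42.5)(63.75) = 1354.6875 to (1/2)(19.75)(29.625) = 292.5469, a change of -1062.1406.

-1062.14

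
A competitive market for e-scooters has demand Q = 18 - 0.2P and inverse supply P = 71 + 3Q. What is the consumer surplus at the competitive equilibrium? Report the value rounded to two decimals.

14.10

Rewriting demand in inverse form: P = 90 - 5Q.
Set 90 - 5Q = 71 + 3Q, which gives 19 = 8Q, so Q* = 2.375 and P* = 90 - 5(2.375) = 78.125.
Consumer surplus is the triangle under demand above P*: (1/2)(2.375)(90 - 78.125) = (1/2)(2.375)(11.875) = 14.1016.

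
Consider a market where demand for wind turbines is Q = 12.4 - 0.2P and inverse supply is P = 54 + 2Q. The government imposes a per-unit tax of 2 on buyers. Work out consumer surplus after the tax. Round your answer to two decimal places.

1.84

Rewriting demand in inverse form: P = 62 - 5Q.
Without the tax, 62 - 5Q = 54 + 2Q so Q* = 1.1429 and P* = 56.2857.
A tax on buyers shifts demand down by 2: (62 - 2) - 5Q = 54 + 2Q, so Q_t = 0.8571. Buyers pay P_b = 57.7143; sellers receive P_s = P_b - 2 = 55.7143.
CS = (1/2)(Q_t)(62 - P_b) = (1/2)(0.8571)(4.2857) = 1.8367.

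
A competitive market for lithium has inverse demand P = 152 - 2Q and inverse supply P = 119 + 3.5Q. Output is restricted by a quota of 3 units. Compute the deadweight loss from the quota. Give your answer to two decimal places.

Without the quota, 152 - 2Q = 119 + 3.5Q gives Q* = 6.
At Q = 3 the demand price is 152 - 2(3) = 146 and the supply price is 119 + 3.5(3) = 129.5.
Deadweight loss is the triangle between the curves from 3 to 6: (1/2)(146 - 129.5)(6 - 3) = 24.75.

24.75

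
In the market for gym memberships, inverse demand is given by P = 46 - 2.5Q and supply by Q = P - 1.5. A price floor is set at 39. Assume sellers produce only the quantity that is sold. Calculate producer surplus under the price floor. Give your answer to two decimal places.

101.08

Rewriting supply in inverse form: P = 1.5 + Q.
Free-market equilibrium: 46 - 2.5Q = 1.5 + Q gives Q* = 12.7143, P* = 14.2143.
At P = 39, buyers demand (46 - 39)/2.5 = 2.8 while sellers would supply more, so the quantity traded is 2.8 at price 39.
The supply price at Q = 2.8 is 4.3. PS is the trapezoid between 39 and supply over [0, 2.8]: (1/2)[(39 - 1.5) + (39 - 4.3)](2.8) = 101.08.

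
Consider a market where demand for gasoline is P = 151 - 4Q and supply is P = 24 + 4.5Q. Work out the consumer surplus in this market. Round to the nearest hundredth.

Setting demand equal to supply, 127 = 8.5Q, so Q* = 14.9412 and P* = 91.2353.
CS is the area between the demand curve and P* from 0 to Q*: (1/2)(14.9412)(59.7647) = 446.4775.

446.48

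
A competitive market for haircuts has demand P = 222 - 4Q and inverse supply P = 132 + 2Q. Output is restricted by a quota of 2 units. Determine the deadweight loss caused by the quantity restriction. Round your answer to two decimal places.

507.00

Unrestricted equilibrium: Q* = (222 - 132)/(4 + 2) = 15.
At Q = 2 the demand price is 222 - 4(2) = 214 and the supply price is 132 + 2(2) = 136.
Deadweight loss is the triangle between the curves from 2 to 15: (1/2)(214 - 136)(15 - 2) = 507.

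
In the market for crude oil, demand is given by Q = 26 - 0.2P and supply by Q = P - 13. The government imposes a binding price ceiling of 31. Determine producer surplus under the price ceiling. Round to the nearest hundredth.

Rewriting demand in inverse form: P = 130 - 5Q.
Rewriting supply in inverse form: P = 13 + Q.
Without the control, 130 - 5Q = 13 + Q so Q* = 19.5 and P* = 32.5.
At P = 31, sellers supply (31 - 13)/1 = 18 while buyers want more, so the quantity traded is 18 at price 31.
PS is the triangle above supply below 31: (1/2)(18)(31 - 13) = 162.

162.00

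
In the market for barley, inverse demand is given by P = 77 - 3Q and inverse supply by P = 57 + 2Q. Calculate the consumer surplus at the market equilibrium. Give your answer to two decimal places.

24.00

Set 77 - 3Q = 57 + 2Q, which gives 20 = 5Q, so Q* = 4 and P* = 77 - 3(4) = 65.
The demand choke price is 77, so CS = (1/2)(Q*)(77 - P*) = (1/2)(4)(12) = 24.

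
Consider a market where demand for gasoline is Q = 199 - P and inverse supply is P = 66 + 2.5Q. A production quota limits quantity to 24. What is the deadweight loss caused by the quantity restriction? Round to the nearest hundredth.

343.00

Rewriting demand in inverse form: P = 199 - Q.
Without the quota, 199 - Q = 66 + 2.5Q gives Q* = 38.
At Q = 24 the demand price is 199 - (24) = 175 and the supply price is 66 + 2.5(24) = 126.
DWL = (1/2)(gap between curves at 24) x (Q* - 24) = (1/2)(49)(14) = 343.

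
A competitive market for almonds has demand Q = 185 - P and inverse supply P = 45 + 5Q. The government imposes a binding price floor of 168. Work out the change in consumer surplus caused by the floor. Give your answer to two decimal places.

Rewriting demand in inverse form: P = 185 - Q.
Free-market equilibrium: 185 - Q = 45 + 5Q gives Q* = 23.3333, P* = 161.6667.
At the floor price 168, quantity demanded is (185 - 168)/1 = 17; demand is the short side, so Q = 17 trades at P = 168.
CS goes from (1/2)(23.3333)(23.3333) = 272.2222 to 144.5 (computed as (185 - 168)(17) - (1/2)(1)(17)^2), a change of -127.7222.

-127.72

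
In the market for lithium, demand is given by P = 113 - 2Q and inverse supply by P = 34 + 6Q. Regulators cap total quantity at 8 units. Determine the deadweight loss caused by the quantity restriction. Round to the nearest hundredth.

Unrestricted equilibrium: Q* = (113 - 34)/(2 + 6) = 9.875.
At Q = 8 the demand price is 113 - 2(8) = 97 and the supply price is 34 + 6(8) = 82.
Deadweight loss is the triangle between the curves from 8 to 9.875: (1/2)(97 - 82)(9.875 - 8) = 14.0625.

14.06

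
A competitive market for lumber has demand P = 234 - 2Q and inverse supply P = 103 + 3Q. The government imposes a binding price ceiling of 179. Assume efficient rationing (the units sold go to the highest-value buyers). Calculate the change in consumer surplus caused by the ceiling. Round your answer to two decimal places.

Free-market equilibrium: 234 - 2Q = 103 + 3Q gives Q* = 26.2, P* = 181.6.
At the ceiling price 179, quantity supplied is (179 - 103)/3 = 25.3333; supply is the short side, so Q = 25.3333 trades at P = 179.
CS goes from (1/2)(26.2)(52.4) = 686.44 to 751.5556 (computed as (234 - 179)(25.3333) - (1/2)(2)(25.3333)^2), a change of 65.1156.

65.12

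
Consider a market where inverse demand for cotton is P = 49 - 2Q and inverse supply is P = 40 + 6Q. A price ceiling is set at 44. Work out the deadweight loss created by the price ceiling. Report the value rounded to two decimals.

0.84

Free-market equilibrium: 49 - 2Q = 40 + 6Q gives Q* = 1.125, P* = 46.75.
At the ceiling price 44, quantity supplied is (44 - 40)/6 = 0.6667; supply is the short side, so Q = 0.6667 trades at P = 44.
The lost-trades triangle has base Q* - 0.6667 = 0.4583 and height equal to the gap between the curves at Q = 0.6667, which is 47.6667 - 44 = 3.6667. DWL = (1/2)(0.4583)(3.6667) = 0.8403.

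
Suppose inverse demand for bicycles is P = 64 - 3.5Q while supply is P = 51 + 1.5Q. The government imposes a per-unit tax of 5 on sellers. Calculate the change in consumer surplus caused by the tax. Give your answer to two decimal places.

Pre-tax equilibrium: 64 - 3.5Q = 51 + 1.5Q gives Q* = 2.6, P* = 54.9.
A tax on sellers shifts supply up by 5: 64 - 3.5Q = 51 + 1.5Q + 5, so Q_t = 1.6. Buyers pay P_b = 58.4; sellers receive P_s = P_b - 5 = 53.4.
CS falls from (1/2)(2.6)(9.1) = 11.83 to (1/2)(1.6)(5.6) = 4.48, a change of -7.35.

-7.35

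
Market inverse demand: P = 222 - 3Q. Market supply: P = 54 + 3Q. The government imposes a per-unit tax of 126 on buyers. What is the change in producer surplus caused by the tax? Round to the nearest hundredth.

-1102.50

Pre-tax equilibrium: 222 - 3Q = 54 + 3Q gives Q* = 28, P* = 138.
With the tax, buyers' net willingness to pay falls by 126: (222 - 126) - 3Q = 54 + 3Q, so Q_t = 7. Buyers pay P_b = 201; sellers receive P_s = P_b - 126 = 75.
PS falls from (1/2)(28)(84) = 1176 to (1/2)(7)(21) = 73.5, a change of -1102.5.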